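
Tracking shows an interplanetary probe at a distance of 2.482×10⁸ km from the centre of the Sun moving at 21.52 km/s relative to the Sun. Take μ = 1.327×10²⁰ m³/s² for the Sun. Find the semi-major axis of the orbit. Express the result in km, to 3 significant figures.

r = 2.482×10¹¹ m.
Vis-viva rearranged: 1/a = 2/r − v²/μ = 8.058×10⁻¹² − 3.490×10⁻¹² = 4.568×10⁻¹² m⁻¹.
a = 2.189×10¹¹ m = 2.1891×10⁸ km.

a ≈ 2.19×10⁸ km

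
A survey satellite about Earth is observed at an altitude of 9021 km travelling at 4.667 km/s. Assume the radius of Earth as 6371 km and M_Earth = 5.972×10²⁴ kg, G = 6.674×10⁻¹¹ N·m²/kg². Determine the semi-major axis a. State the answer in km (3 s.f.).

a ≈ 13300 km

μ = GM = 6.674×10⁻¹¹ × 5.972×10²⁴ = 3.986×10¹⁴ m³/s².
r = 6371 + 9021 = 15392 km = 1.539×10⁷ m.
Vis-viva rearranged: 1/a = 2/r − v²/μ = 1.299×10⁻⁷ − 5.465×10⁻⁸ = 7.529×10⁻⁸ m⁻¹.
a = 1.328×10⁷ m = 13282 km.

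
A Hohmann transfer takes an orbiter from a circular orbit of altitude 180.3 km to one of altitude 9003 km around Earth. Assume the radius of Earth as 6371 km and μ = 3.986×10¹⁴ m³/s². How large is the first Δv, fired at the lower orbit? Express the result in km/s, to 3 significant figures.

r₁ = 6371 + 180.3 = 6551.3 km = 6.5513×10⁶ m.
r₂ = 6371 + 9003 = 15374 km = 1.5374×10⁷ m.
Transfer ellipse a_t = (r₁ + r₂)/2 = 1.096×10⁷ m.
At r₁: circular v_c1 = √(μ/r₁) = 7800 m/s; transfer-perigee v_p = √[μ(2/r₁ − 1/a_t)] = 9237 m/s.
Δv₁ = v_p − v_c1 = 1437 m/s.
= 1.437 km/s.

Δv ≈ 1.44 km/s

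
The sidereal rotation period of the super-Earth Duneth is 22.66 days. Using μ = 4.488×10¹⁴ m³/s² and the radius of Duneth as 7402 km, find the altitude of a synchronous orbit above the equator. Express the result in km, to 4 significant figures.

h_sync ≈ 3.445×10⁵ km

T = 22.66 days = 1.958×10⁶ s.
A synchronous orbit has period T, so by Kepler's third law a = (μT²/4π²)^(1/3).
μT²/4π² = 4.488×10¹⁴ × (1.958×10⁶)² / 39.48 = 4.358×10²⁵ m³.
a = 3.519×10⁸ m = 3.5190×10⁵ km.
Altitude h = a − R = 3.5190×10⁵ − 7402 = 3.4449×10⁵ km.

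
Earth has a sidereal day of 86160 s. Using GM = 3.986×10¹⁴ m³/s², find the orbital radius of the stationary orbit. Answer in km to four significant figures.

r_sync ≈ 42160 km

A synchronous orbit has period T, so by Kepler's third law a = (μT²/4π²)^(1/3).
μT²/4π² = 3.986×10¹⁴ × (8.616×10⁴)² / 39.48 = 7.495×10²² m³.
a = 4.216×10⁷ m = 42163 km.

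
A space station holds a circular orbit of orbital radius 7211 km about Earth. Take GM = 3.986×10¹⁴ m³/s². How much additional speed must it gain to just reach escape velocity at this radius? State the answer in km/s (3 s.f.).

r = 7211 km = 7.211×10⁶ m.
Circular speed v_c = √(μ/r) = 7435 m/s.
Escape speed v_esc = √(2μ/r) = √2 × v_c = 10510 m/s.
Δv = v_esc − v_c = 3080 m/s = 3.080 km/s.

Δv ≈ 3.08 km/s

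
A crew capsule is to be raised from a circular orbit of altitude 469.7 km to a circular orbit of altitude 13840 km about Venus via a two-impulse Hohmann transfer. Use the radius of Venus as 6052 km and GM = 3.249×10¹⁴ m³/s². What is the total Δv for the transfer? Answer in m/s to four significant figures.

Δv_total ≈ 2806 m/s

r₁ = 6052 + 469.7 = 6521.7 km = 6.5217×10⁶ m.
r₂ = 6052 + 13840 = 19892 km = 1.9892×10⁷ m.
Transfer ellipse a_t = (r₁ + r₂)/2 = 1.321×10⁷ m.
At r₁: circular v_c1 = √(μ/r₁) = 7058 m/s; transfer-periapsis v_p = √[μ(2/r₁ − 1/a_t)] = 8662 m/s.
Δv₁ = v_p − v_c1 = 1604 m/s.
At r₂: circular v_c2 = √(μ/r₂) = 4041 m/s; transfer-apoapsis v_a = √[μ(2/r₂ − 1/a_t)] = 2840 m/s.
Δv₂ = v_c2 − v_a = 1201 m/s.
Total Δv = Δv₁ + Δv₂ = 2806 m/s.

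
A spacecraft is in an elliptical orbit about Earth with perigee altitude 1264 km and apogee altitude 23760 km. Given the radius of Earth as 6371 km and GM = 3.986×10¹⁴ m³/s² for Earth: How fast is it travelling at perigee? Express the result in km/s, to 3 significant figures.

r_p = 6371 + 1264 = 7635.0 km = 7.6350×10⁶ m.
r_a = 6371 + 23760 = 30131 km = 3.0131×10⁷ m.
Semi-major axis a = (r_p + r_a)/2 = 18883 km = 1.888×10⁷ m.
Vis-viva: v² = μ(2/r − 1/a) = 3.986×10¹⁴ × (2.620×10⁻⁷ − 5.296×10⁻⁸) = 8.330×10⁷ m²/s².
v = 9127 m/s = 9.127 km/s.

v ≈ 9.13 km/s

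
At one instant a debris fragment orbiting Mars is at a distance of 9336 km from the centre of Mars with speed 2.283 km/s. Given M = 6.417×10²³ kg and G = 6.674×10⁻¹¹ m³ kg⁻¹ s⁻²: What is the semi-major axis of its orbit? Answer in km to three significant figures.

μ = GM = 6.674×10⁻¹¹ × 6.417×10²³ = 4.283×10¹³ m³/s².
r = 9.336×10⁶ m.
Specific orbital energy ε = v²/2 − μ/r = (2283)²/2 − 4.283×10¹³/9.336×10⁶ = -1.981×10⁶ J/kg.
Since ε = −μ/(2a), a = −μ/(2ε) = 1.081×10⁷ m = 10808 km.

a ≈ 10800 km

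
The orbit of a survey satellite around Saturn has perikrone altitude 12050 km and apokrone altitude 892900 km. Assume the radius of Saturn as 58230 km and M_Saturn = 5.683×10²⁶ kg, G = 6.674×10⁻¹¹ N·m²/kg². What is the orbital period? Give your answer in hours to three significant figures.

T ≈ 103 hours

μ = GM = 6.674×10⁻¹¹ × 5.683×10²⁶ = 3.793×10¹⁶ m³/s².
r_p = 58230 + 12050 = 70280 km = 7.0280×10⁷ m.
r_a = 58230 + 892900 = 951130 km = 9.5113×10⁸ m.
Semi-major axis a = (r_p + r_a)/2 = (70280 + 9.5113×10⁵)/2 = 5.1070×10⁵ km = 5.107×10⁸ m.
By Kepler's third law T = 2π√(a³/μ) = 2π × 5.926×10⁴ = 3.724×10⁵ s.
= 103.4 hours.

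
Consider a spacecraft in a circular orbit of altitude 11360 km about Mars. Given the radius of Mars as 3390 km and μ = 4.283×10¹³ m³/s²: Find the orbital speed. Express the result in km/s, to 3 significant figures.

r = 3390 + 11360 = 14750 km = 1.4750×10⁷ m.
For a circular orbit v = √(μ/r) = √(4.283×10¹³ / 1.475×10⁷) = √(2.904×10⁶) = 1704 m/s.
That is 1.704 km/s.

v ≈ 1.70 km/s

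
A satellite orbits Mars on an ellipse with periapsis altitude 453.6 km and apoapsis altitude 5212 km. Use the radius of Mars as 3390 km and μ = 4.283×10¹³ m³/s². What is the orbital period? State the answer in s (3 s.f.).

r_p = 3390 + 453.6 = 3843.6 km = 3.8436×10⁶ m.
r_a = 3390 + 5212 = 8602.0 km = 8.6020×10⁶ m.
Semi-major axis a = (r_p + r_a)/2 = (3843.6 + 8602.0)/2 = 6222.8 km = 6.223×10⁶ m.
By Kepler's third law T = 2π√(a³/μ) = 2π × 2.372×10³ = 1.490×10⁴ s.

T ≈ 14900 s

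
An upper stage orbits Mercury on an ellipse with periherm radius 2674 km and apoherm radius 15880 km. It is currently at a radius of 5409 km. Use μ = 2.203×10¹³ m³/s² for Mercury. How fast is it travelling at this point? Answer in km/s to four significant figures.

v ≈ 2.402 km/s

Semi-major axis a = (r_p + r_a)/2 = 9277.0 km = 9.277×10⁶ m.
Vis-viva: v² = μ(2/r − 1/a) = 2.203×10¹³ × (3.698×10⁻⁷ − 1.078×10⁻⁷) = 5.771×10⁶ m²/s².
v = 2402 m/s = 2.402 km/s.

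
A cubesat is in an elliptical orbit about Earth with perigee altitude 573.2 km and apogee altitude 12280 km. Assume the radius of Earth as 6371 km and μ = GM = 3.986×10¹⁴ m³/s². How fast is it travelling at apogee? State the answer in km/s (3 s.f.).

v ≈ 3.41 km/s

r_p = 6371 + 573.2 = 6944.2 km = 6.9442×10⁶ m.
r_a = 6371 + 12280 = 18651 km = 1.8651×10⁷ m.
Semi-major axis a = (r_p + r_a)/2 = 12798 km = 1.280×10⁷ m.
Vis-viva: v² = μ(2/r − 1/a) = 3.986×10¹⁴ × (1.072×10⁻⁷ − 7.814×10⁻⁸) = 1.160×10⁷ m²/s².
v = 3405 m/s = 3.405 km/s.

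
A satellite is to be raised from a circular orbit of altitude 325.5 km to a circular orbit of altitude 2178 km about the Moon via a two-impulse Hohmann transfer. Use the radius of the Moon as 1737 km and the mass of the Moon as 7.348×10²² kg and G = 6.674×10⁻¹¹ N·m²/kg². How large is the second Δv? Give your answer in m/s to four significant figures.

μ = GM = 6.674×10⁻¹¹ × 7.348×10²² = 4.904×10¹² m³/s².
r₁ = 1737 + 325.5 = 2062.5 km = 2.0625×10⁶ m.
r₂ = 1737 + 2178 = 3915.0 km = 3.9150×10⁶ m.
Transfer ellipse a_t = (r₁ + r₂)/2 = 2.989×10⁶ m.
At r₁: circular v_c1 = √(μ/r₁) = 1542 m/s; transfer-perilune v_p = √[μ(2/r₁ − 1/a_t)] = 1765 m/s.
At r₂: circular v_c2 = √(μ/r₂) = 1119 m/s; transfer-apolune v_a = √[μ(2/r₂ − 1/a_t)] = 929.7 m/s.
Δv₂ = v_c2 − v_a = 189.5 m/s.

Δv ≈ 189.5 m/s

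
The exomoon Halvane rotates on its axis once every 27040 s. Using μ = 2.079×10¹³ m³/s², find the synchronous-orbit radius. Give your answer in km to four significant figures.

r_sync ≈ 7275 km

A synchronous orbit has period T, so by Kepler's third law a = (μT²/4π²)^(1/3).
μT²/4π² = 2.079×10¹³ × (2.704×10⁴)² / 39.48 = 3.850×10²⁰ m³.
a = 7.275×10⁶ m = 7275.1 km.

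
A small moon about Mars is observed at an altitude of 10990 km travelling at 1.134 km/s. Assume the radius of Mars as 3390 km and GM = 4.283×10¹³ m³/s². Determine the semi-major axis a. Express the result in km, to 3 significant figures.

a ≈ 9170 km

r = 3390 + 10990 = 14380 km = 1.438×10⁷ m.
Vis-viva rearranged: 1/a = 2/r − v²/μ = 1.391×10⁻⁷ − 3.002×10⁻⁸ = 1.091×10⁻⁷ m⁻¹.
a = 9.169×10⁶ m = 9169.5 km.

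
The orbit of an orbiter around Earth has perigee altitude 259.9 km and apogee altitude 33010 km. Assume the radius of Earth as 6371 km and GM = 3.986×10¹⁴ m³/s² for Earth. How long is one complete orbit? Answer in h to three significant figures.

r_p = 6371 + 259.9 = 6630.9 km = 6.6309×10⁶ m.
r_a = 6371 + 33010 = 39381 km = 3.9381×10⁷ m.
Semi-major axis a = (r_p + r_a)/2 = (6630.9 + 39381)/2 = 23006 km = 2.301×10⁷ m.
By Kepler's third law T = 2π√(a³/μ) = 2π × 5.527×10³ = 3.473×10⁴ s.
= 9.646 h.

T ≈ 9.65 h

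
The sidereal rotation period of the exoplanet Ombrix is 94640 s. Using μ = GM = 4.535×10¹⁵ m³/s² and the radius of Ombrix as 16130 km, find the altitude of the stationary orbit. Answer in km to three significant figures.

A synchronous orbit has period T, so by Kepler's third law a = (μT²/4π²)^(1/3).
μT²/4π² = 4.535×10¹⁵ × (9.464×10⁴)² / 39.48 = 1.029×10²⁴ m³.
a = 1.010×10⁸ m = 1.0095×10⁵ km.
Altitude h = a − R = 1.0095×10⁵ − 16130 = 84824 km.

h_sync ≈ 84800 km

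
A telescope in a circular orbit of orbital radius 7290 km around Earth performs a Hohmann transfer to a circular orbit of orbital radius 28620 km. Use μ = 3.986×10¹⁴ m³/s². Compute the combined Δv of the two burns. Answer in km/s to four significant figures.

r₁ = 7290 km = 7.290×10⁶ m.
r₂ = 28620 km = 2.862×10⁷ m.
Transfer ellipse a_t = (r₁ + r₂)/2 = 1.796×10⁷ m.
At r₁: circular v_c1 = √(μ/r₁) = 7394 m/s; transfer-perigee v_p = √[μ(2/r₁ − 1/a_t)] = 9336 m/s.
Δv₁ = v_p − v_c1 = 1941 m/s.
At r₂: circular v_c2 = √(μ/r₂) = 3732 m/s; transfer-apogee v_a = √[μ(2/r₂ − 1/a_t)] = 2378 m/s.
Δv₂ = v_c2 − v_a = 1354 m/s.
Total Δv = Δv₁ + Δv₂ = 3295 m/s = 3.295 km/s.

Δv_total ≈ 3.295 km/s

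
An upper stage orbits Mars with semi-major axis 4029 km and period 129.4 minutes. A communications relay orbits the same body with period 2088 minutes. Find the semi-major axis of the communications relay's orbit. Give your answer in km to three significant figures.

Kepler's third law: a³ ∝ T², so a₂ = a₁ (T₂/T₁)^(2/3).
T₂/T₁ = 16.14, (T₂/T₁)^(2/3) = 6.386.
a₂ = 4029 × 6.386 = 25730 km.

a₂ ≈ 25700 km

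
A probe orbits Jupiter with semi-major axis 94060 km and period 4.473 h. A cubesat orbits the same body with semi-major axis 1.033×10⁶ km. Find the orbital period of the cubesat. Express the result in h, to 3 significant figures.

Kepler's third law: T² ∝ a³, so T₂ = T₁ (a₂/a₁)^(3/2).
a₂/a₁ = 10.98, (a₂/a₁)^(3/2) = 36.40.
T₂ = 4.473 × 36.40 = 162.8 h.

T₂ ≈ 163 h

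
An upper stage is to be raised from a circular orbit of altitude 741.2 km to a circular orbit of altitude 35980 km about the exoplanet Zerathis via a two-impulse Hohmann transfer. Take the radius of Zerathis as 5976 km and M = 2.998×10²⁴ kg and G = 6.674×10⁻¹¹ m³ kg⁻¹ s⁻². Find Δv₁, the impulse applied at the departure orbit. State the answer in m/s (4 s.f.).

μ = GM = 6.674×10⁻¹¹ × 2.998×10²⁴ = 2.001×10¹⁴ m³/s².
r₁ = 5976 + 741.2 = 6717.2 km = 6.7172×10⁶ m.
r₂ = 5976 + 35980 = 41956 km = 4.1956×10⁷ m.
Transfer ellipse a_t = (r₁ + r₂)/2 = 2.434×10⁷ m.
At r₁: circular v_c1 = √(μ/r₁) = 5458 m/s; transfer-periapsis v_p = √[μ(2/r₁ − 1/a_t)] = 7166 m/s.
Δv₁ = v_p − v_c1 = 1708 m/s.

Δv ≈ 1708 m/s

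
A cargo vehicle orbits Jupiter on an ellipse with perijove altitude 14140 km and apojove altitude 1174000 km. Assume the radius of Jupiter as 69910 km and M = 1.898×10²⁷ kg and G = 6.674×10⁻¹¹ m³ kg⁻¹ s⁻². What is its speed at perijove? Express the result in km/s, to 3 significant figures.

v ≈ 53.1 km/s

μ = GM = 6.674×10⁻¹¹ × 1.898×10²⁷ = 1.267×10¹⁷ m³/s².
r_p = 69910 + 14140 = 84050 km = 8.4050×10⁷ m.
r_a = 69910 + 1174000 = 1243900 km = 1.2439×10⁹ m.
Semi-major axis a = (r_p + r_a)/2 = 6.6398×10⁵ km = 6.640×10⁸ m.
Vis-viva: v² = μ(2/r − 1/a) = 1.267×10¹⁷ × (2.380×10⁻⁸ − 1.506×10⁻⁹) = 2.823×10⁹ m²/s².
v = 53140 m/s = 53.14 km/s.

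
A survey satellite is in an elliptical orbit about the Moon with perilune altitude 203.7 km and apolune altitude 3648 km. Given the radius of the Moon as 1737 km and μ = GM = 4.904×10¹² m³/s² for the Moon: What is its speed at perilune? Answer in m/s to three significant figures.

r_p = 1737 + 203.7 = 1940.7 km = 1.9407×10⁶ m.
r_a = 1737 + 3648 = 5385.0 km = 5.3850×10⁶ m.
Semi-major axis a = (r_p + r_a)/2 = 3662.8 km = 3.663×10⁶ m.
Vis-viva: v² = μ(2/r − 1/a) = 4.904×10¹² × (1.031×10⁻⁶ − 2.730×10⁻⁷) = 3.715×10⁶ m²/s².
v = 1927 m/s.

v ≈ 1930 m/s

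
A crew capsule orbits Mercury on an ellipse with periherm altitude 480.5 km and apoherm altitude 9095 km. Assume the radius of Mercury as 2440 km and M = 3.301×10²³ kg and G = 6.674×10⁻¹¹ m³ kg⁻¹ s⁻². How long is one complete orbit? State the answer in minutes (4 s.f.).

μ = GM = 6.674×10⁻¹¹ × 3.301×10²³ = 2.203×10¹³ m³/s².
r_p = 2440 + 480.5 = 2920.5 km = 2.9205×10⁶ m.
r_a = 2440 + 9095 = 11535 km = 1.1535×10⁷ m.
Semi-major axis a = (r_p + r_a)/2 = (2920.5 + 11535)/2 = 7227.8 km = 7.228×10⁶ m.
By Kepler's third law T = 2π√(a³/μ) = 2π × 4.140×10³ = 2.601×10⁴ s.
= 433.5 minutes.

T ≈ 433.5 minutes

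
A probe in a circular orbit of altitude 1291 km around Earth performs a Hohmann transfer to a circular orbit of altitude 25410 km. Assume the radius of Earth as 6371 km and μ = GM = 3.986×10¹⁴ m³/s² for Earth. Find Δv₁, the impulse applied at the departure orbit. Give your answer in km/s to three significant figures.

Δv ≈ 1.94 km/s

r₁ = 6371 + 1291 = 7662.0 km = 7.6620×10⁶ m.
r₂ = 6371 + 25410 = 31781 km = 3.1781×10⁷ m.
Transfer ellipse a_t = (r₁ + r₂)/2 = 1.972×10⁷ m.
At r₁: circular v_c1 = √(μ/r₁) = 7213 m/s; transfer-perigee v_p = √[μ(2/r₁ − 1/a_t)] = 9156 m/s.
Δv₁ = v_p − v_c1 = 1943 m/s.
= 1.943 km/s.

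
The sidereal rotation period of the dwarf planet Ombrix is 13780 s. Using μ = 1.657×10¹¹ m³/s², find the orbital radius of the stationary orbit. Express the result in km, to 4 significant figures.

A synchronous orbit has period T, so by Kepler's third law a = (μT²/4π²)^(1/3).
μT²/4π² = 1.657×10¹¹ × (1.378×10⁴)² / 39.48 = 7.970×10¹⁷ m³.
a = 9.272×10⁵ m = 927.16 km.

r_sync ≈ 927.2 km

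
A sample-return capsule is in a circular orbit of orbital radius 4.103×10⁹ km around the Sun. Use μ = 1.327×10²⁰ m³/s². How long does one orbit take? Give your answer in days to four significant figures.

r = 4.103×10⁹ km = 4.103×10¹² m.
Kepler's third law: T = 2π√(r³/μ) = 2π√((4.103×10¹²)³ / 1.327×10²⁰).
r³/μ = 5.205×10¹⁷ s², so T = 2π × 7.215×10⁸ = 4.533×10⁹ s.
Converting: 4.533×10⁹ s ÷ 86400 = 52470 days.

T ≈ 52470 days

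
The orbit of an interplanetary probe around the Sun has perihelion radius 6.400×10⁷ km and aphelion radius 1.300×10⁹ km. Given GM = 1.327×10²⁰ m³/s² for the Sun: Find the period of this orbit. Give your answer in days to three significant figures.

T ≈ 3560 days

Semi-major axis a = (r_p + r_a)/2 = (6.4000×10⁷ + 1.3000×10⁹)/2 = 6.8200×10⁸ km = 6.820×10¹¹ m.
By Kepler's third law T = 2π√(a³/μ) = 2π × 4.889×10⁷ = 3.072×10⁸ s.
= 3556 days.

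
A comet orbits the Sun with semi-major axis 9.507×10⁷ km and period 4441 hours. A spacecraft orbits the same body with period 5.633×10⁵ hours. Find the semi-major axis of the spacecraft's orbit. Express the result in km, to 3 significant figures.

a₂ ≈ 2.40×10⁹ km

Kepler's third law: a³ ∝ T², so a₂ = a₁ (T₂/T₁)^(2/3).
T₂/T₁ = 126.8, (T₂/T₁)^(2/3) = 25.24.
a₂ = 9.507×10⁷ × 25.24 = 2.400×10⁹ km.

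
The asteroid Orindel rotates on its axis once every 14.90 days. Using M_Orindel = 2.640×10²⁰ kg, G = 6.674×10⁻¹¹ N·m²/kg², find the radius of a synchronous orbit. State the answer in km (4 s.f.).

μ = GM = 6.674×10⁻¹¹ × 2.640×10²⁰ = 1.762×10¹⁰ m³/s².
T = 14.90 days = 1.287×10⁶ s.
A synchronous orbit has period T, so by Kepler's third law a = (μT²/4π²)^(1/3).
μT²/4π² = 1.762×10¹⁰ × (1.287×10⁶)² / 39.48 = 7.397×10²⁰ m³.
a = 9.044×10⁶ m = 9043.6 km.

r_sync ≈ 9044 km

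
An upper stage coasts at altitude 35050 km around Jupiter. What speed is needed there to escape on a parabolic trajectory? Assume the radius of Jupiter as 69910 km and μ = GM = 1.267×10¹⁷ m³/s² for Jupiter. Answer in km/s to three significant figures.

r = 69910 + 35050 = 104960 km = 1.0496×10⁸ m.
Escape speed v_esc = √(2μ/r) = √(2 × 1.267×10¹⁷ / 1.050×10⁸) = √(2.414×10⁹) = 49140 m/s.
= 49.14 km/s.

v_esc ≈ 49.1 km/s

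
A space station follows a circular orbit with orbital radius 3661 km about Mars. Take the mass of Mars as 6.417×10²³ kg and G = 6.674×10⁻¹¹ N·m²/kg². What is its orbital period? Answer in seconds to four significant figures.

T ≈ 6725 seconds

μ = GM = 6.674×10⁻¹¹ × 6.417×10²³ = 4.283×10¹³ m³/s².
r = 3661 km = 3.661×10⁶ m.
Kepler's third law: T = 2π√(r³/μ) = 2π√((3.661×10⁶)³ / 4.283×10¹³).
r³/μ = 1.146×10⁶ s², so T = 2π × 1.070×10³ = 6.725×10³ s.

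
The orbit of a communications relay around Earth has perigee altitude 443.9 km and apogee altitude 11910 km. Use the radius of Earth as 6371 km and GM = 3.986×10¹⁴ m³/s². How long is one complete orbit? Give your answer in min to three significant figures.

T ≈ 233 min

r_p = 6371 + 443.9 = 6814.9 km = 6.8149×10⁶ m.
r_a = 6371 + 11910 = 18281 km = 1.8281×10⁷ m.
Semi-major axis a = (r_p + r_a)/2 = (6814.9 + 18281)/2 = 12548 km = 1.255×10⁷ m.
By Kepler's third law T = 2π√(a³/μ) = 2π × 2.226×10³ = 1.399×10⁴ s.
= 233.1 min.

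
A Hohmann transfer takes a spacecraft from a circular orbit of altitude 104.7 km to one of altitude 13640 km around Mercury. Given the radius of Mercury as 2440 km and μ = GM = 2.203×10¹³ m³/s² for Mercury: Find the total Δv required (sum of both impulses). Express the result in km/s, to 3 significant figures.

r₁ = 2440 + 104.7 = 2544.7 km = 2.5447×10⁶ m.
r₂ = 2440 + 13640 = 16080 km = 1.6080×10⁷ m.
Transfer ellipse a_t = (r₁ + r₂)/2 = 9.312×10⁶ m.
At r₁: circular v_c1 = √(μ/r₁) = 2942 m/s; transfer-periherm v_p = √[μ(2/r₁ − 1/a_t)] = 3866 m/s.
Δv₁ = v_p − v_c1 = 924.0 m/s.
At r₂: circular v_c2 = √(μ/r₂) = 1170 m/s; transfer-apoherm v_a = √[μ(2/r₂ − 1/a_t)] = 611.9 m/s.
Δv₂ = v_c2 − v_a = 558.6 m/s.
Total Δv = Δv₁ + Δv₂ = 1483 m/s = 1.483 km/s.

Δv_total ≈ 1.48 km/s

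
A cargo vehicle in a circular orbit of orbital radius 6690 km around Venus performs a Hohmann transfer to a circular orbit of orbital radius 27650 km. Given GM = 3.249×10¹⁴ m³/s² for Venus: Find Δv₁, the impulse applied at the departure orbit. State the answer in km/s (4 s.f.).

Δv ≈ 1.875 km/s

r₁ = 6690 km = 6.690×10⁶ m.
r₂ = 27650 km = 2.765×10⁷ m.
Transfer ellipse a_t = (r₁ + r₂)/2 = 1.717×10⁷ m.
At r₁: circular v_c1 = √(μ/r₁) = 6969 m/s; transfer-periapsis v_p = √[μ(2/r₁ − 1/a_t)] = 8844 m/s.
Δv₁ = v_p − v_c1 = 1875 m/s.
= 1.875 km/s.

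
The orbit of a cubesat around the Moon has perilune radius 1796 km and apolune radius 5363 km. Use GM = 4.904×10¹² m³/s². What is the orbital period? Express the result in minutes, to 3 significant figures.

Semi-major axis a = (r_p + r_a)/2 = (1796.0 + 5363.0)/2 = 3579.5 km = 3.580×10⁶ m.
By Kepler's third law T = 2π√(a³/μ) = 2π × 3.058×10³ = 1.921×10⁴ s.
= 320.2 minutes.

T ≈ 320 minutes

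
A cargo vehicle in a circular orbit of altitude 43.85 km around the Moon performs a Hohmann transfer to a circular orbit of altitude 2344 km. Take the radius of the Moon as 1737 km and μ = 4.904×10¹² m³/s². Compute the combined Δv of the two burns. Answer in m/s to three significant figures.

r₁ = 1737 + 43.85 = 1780.8 km = 1.7808×10⁶ m.
r₂ = 1737 + 2344 = 4081.0 km = 4.0810×10⁶ m.
Transfer ellipse a_t = (r₁ + r₂)/2 = 2.931×10⁶ m.
At r₁: circular v_c1 = √(μ/r₁) = 1659 m/s; transfer-perilune v_p = √[μ(2/r₁ − 1/a_t)] = 1958 m/s.
Δv₁ = v_p − v_c1 = 298.7 m/s.
At r₂: circular v_c2 = √(μ/r₂) = 1096 m/s; transfer-apolune v_a = √[μ(2/r₂ − 1/a_t)] = 854.5 m/s.
Δv₂ = v_c2 − v_a = 241.7 m/s.
Total Δv = Δv₁ + Δv₂ = 540.4 m/s.

Δv_total ≈ 540 m/s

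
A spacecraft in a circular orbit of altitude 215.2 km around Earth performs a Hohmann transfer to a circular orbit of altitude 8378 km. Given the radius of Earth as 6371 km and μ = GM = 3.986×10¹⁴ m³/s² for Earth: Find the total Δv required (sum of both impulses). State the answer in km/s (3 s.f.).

Δv_total ≈ 2.48 km/s

r₁ = 6371 + 215.2 = 6586.2 km = 6.5862×10⁶ m.
r₂ = 6371 + 8378 = 14749 km = 1.4749×10⁷ m.
Transfer ellipse a_t = (r₁ + r₂)/2 = 1.067×10⁷ m.
At r₁: circular v_c1 = √(μ/r₁) = 7779 m/s; transfer-perigee v_p = √[μ(2/r₁ − 1/a_t)] = 9147 m/s.
Δv₁ = v_p − v_c1 = 1368 m/s.
At r₂: circular v_c2 = √(μ/r₂) = 5199 m/s; transfer-apogee v_a = √[μ(2/r₂ − 1/a_t)] = 4085 m/s.
Δv₂ = v_c2 − v_a = 1114 m/s.
Total Δv = Δv₁ + Δv₂ = 2482 m/s = 2.482 km/s.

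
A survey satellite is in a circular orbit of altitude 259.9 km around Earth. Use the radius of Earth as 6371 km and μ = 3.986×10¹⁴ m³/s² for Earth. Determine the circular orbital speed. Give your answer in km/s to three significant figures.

v ≈ 7.75 km/s

r = 6371 + 259.9 = 6630.9 km = 6.6309×10⁶ m.
For a circular orbit v = √(μ/r) = √(3.986×10¹⁴ / 6.631×10⁶) = √(6.011×10⁷) = 7753 m/s.
That is 7.753 km/s.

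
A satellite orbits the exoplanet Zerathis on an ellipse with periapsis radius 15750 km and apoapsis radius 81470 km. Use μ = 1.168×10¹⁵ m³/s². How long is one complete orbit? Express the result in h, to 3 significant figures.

T ≈ 17.3 h

Semi-major axis a = (r_p + r_a)/2 = (15750 + 81470)/2 = 48610 km = 4.861×10⁷ m.
By Kepler's third law T = 2π√(a³/μ) = 2π × 9.917×10³ = 6.231×10⁴ s.
= 17.31 h.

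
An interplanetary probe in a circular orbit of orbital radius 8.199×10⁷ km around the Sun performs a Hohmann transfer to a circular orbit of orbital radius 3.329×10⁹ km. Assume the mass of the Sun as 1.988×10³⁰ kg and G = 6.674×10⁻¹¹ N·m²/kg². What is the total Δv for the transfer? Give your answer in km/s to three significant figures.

Δv_total ≈ 20.9 km/s

μ = GM = 6.674×10⁻¹¹ × 1.988×10³⁰ = 1.327×10²⁰ m³/s².
r₁ = 8.199×10⁷ km = 8.199×10¹⁰ m.
r₂ = 3.329×10⁹ km = 3.329×10¹² m.
Transfer ellipse a_t = (r₁ + r₂)/2 = 1.705×10¹² m.
At r₁: circular v_c1 = √(μ/r₁) = 40230 m/s; transfer-perihelion v_p = √[μ(2/r₁ − 1/a_t)] = 56200 m/s.
Δv₁ = v_p − v_c1 = 15970 m/s.
At r₂: circular v_c2 = √(μ/r₂) = 6313 m/s; transfer-aphelion v_a = √[μ(2/r₂ − 1/a_t)] = 1384 m/s.
Δv₂ = v_c2 − v_a = 4929 m/s.
Total Δv = Δv₁ + Δv₂ = 20900 m/s = 20.90 km/s.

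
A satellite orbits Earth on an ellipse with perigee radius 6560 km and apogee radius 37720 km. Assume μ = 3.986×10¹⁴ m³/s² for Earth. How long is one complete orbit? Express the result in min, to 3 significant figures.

T ≈ 546 min

Semi-major axis a = (r_p + r_a)/2 = (6560.0 + 37720)/2 = 22140 km = 2.214×10⁷ m.
By Kepler's third law T = 2π√(a³/μ) = 2π × 5.218×10³ = 3.279×10⁴ s.
= 546.4 min.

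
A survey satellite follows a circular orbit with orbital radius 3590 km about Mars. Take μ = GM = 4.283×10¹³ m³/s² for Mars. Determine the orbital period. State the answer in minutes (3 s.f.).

T ≈ 109 minutes

r = 3590 km = 3.590×10⁶ m.
Kepler's third law: T = 2π√(r³/μ) = 2π√((3.590×10⁶)³ / 4.283×10¹³).
r³/μ = 1.080×10⁶ s², so T = 2π × 1.039×10³ = 6.531×10³ s.
Converting: 6.531×10³ s ÷ 60.00 = 108.8 minutes.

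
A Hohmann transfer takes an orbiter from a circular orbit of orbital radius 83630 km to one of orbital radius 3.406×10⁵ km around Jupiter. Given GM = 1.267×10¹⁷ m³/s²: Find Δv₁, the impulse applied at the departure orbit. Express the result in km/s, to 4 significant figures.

r₁ = 83630 km = 8.363×10⁷ m.
r₂ = 3.406×10⁵ km = 3.406×10⁸ m.
Transfer ellipse a_t = (r₁ + r₂)/2 = 2.121×10⁸ m.
At r₁: circular v_c1 = √(μ/r₁) = 38920 m/s; transfer-perijove v_p = √[μ(2/r₁ − 1/a_t)] = 49320 m/s.
Δv₁ = v_p − v_c1 = 10400 m/s.
= 10.40 km/s.

Δv ≈ 10.40 km/s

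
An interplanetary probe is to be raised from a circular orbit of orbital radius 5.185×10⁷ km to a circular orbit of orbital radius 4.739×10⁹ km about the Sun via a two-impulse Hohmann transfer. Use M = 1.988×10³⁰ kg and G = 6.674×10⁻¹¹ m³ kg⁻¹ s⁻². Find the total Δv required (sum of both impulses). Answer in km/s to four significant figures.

μ = GM = 6.674×10⁻¹¹ × 1.988×10³⁰ = 1.327×10²⁰ m³/s².
r₁ = 5.185×10⁷ km = 5.185×10¹⁰ m.
r₂ = 4.739×10⁹ km = 4.739×10¹² m.
Transfer ellipse a_t = (r₁ + r₂)/2 = 2.395×10¹² m.
At r₁: circular v_c1 = √(μ/r₁) = 50590 m/s; transfer-perihelion v_p = √[μ(2/r₁ − 1/a_t)] = 71150 m/s.
Δv₁ = v_p − v_c1 = 20570 m/s.
At r₂: circular v_c2 = √(μ/r₂) = 5291 m/s; transfer-aphelion v_a = √[μ(2/r₂ − 1/a_t)] = 778.5 m/s.
Δv₂ = v_c2 − v_a = 4513 m/s.
Total Δv = Δv₁ + Δv₂ = 25080 m/s = 25.08 km/s.

Δv_total ≈ 25.08 km/s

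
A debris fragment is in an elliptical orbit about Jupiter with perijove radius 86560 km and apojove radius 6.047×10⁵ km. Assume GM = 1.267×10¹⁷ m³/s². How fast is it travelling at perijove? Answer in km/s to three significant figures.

v ≈ 50.6 km/s

Semi-major axis a = (r_p + r_a)/2 = 3.4563×10⁵ km = 3.456×10⁸ m.
Vis-viva: v² = μ(2/r − 1/a) = 1.267×10¹⁷ × (2.311×10⁻⁸ − 2.893×10⁻⁹) = 2.561×10⁹ m²/s².
v = 50610 m/s = 50.61 km/s.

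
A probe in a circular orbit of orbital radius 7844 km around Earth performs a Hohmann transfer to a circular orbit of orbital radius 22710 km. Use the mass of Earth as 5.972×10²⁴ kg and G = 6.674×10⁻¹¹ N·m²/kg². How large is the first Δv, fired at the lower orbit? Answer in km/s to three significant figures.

Δv ≈ 1.56 km/s

μ = GM = 6.674×10⁻¹¹ × 5.972×10²⁴ = 3.986×10¹⁴ m³/s².
r₁ = 7844 km = 7.844×10⁶ m.
r₂ = 22710 km = 2.271×10⁷ m.
Transfer ellipse a_t = (r₁ + r₂)/2 = 1.528×10⁷ m.
At r₁: circular v_c1 = √(μ/r₁) = 7128 m/s; transfer-perigee v_p = √[μ(2/r₁ − 1/a_t)] = 8691 m/s.
Δv₁ = v_p − v_c1 = 1563 m/s.
= 1.563 km/s.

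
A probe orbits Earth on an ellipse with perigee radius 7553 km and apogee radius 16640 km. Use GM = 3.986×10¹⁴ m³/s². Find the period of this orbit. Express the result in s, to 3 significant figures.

Semi-major axis a = (r_p + r_a)/2 = (7553.0 + 16640)/2 = 12096 km = 1.210×10⁷ m.
By Kepler's third law T = 2π√(a³/μ) = 2π × 2.107×10³ = 1.324×10⁴ s.

T ≈ 13200 s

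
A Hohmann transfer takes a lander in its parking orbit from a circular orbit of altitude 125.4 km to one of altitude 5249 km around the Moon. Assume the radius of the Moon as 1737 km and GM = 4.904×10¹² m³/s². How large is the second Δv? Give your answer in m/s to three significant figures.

r₁ = 1737 + 125.4 = 1862.4 km = 1.8624×10⁶ m.
r₂ = 1737 + 5249 = 6986.0 km = 6.9860×10⁶ m.
Transfer ellipse a_t = (r₁ + r₂)/2 = 4.424×10⁶ m.
At r₁: circular v_c1 = √(μ/r₁) = 1623 m/s; transfer-perilune v_p = √[μ(2/r₁ − 1/a_t)] = 2039 m/s.
At r₂: circular v_c2 = √(μ/r₂) = 837.8 m/s; transfer-apolune v_a = √[μ(2/r₂ − 1/a_t)] = 543.6 m/s.
Δv₂ = v_c2 − v_a = 294.2 m/s.

Δv ≈ 294 m/s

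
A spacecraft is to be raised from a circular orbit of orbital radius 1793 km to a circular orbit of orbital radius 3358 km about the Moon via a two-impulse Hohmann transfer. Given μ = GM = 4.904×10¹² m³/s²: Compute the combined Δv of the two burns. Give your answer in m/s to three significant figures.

Δv_total ≈ 435 m/s

r₁ = 1793 km = 1.793×10⁶ m.
r₂ = 3358 km = 3.358×10⁶ m.
Transfer ellipse a_t = (r₁ + r₂)/2 = 2.576×10⁶ m.
At r₁: circular v_c1 = √(μ/r₁) = 1654 m/s; transfer-perilune v_p = √[μ(2/r₁ − 1/a_t)] = 1888 m/s.
Δv₁ = v_p − v_c1 = 234.6 m/s.
At r₂: circular v_c2 = √(μ/r₂) = 1208 m/s; transfer-apolune v_a = √[μ(2/r₂ − 1/a_t)] = 1008 m/s.
Δv₂ = v_c2 − v_a = 200.2 m/s.
Total Δv = Δv₁ + Δv₂ = 434.8 m/s.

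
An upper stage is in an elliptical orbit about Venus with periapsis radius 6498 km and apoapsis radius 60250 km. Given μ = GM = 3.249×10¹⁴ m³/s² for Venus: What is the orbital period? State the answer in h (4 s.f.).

T ≈ 18.67 h

Semi-major axis a = (r_p + r_a)/2 = (6498.0 + 60250)/2 = 33374 km = 3.337×10⁷ m.
By Kepler's third law T = 2π√(a³/μ) = 2π × 1.070×10⁴ = 6.721×10⁴ s.
= 18.67 h.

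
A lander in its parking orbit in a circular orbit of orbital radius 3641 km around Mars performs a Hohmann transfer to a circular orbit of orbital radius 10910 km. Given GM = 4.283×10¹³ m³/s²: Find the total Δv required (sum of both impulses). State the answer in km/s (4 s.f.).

r₁ = 3641 km = 3.641×10⁶ m.
r₂ = 10910 km = 1.091×10⁷ m.
Transfer ellipse a_t = (r₁ + r₂)/2 = 7.276×10⁶ m.
At r₁: circular v_c1 = √(μ/r₁) = 3430 m/s; transfer-periapsis v_p = √[μ(2/r₁ − 1/a_t)] = 4200 m/s.
Δv₁ = v_p − v_c1 = 770.2 m/s.
At r₂: circular v_c2 = √(μ/r₂) = 1981 m/s; transfer-apoapsis v_a = √[μ(2/r₂ − 1/a_t)] = 1402 m/s.
Δv₂ = v_c2 − v_a = 579.7 m/s.
Total Δv = Δv₁ + Δv₂ = 1350 m/s = 1.350 km/s.

Δv_total ≈ 1.350 km/s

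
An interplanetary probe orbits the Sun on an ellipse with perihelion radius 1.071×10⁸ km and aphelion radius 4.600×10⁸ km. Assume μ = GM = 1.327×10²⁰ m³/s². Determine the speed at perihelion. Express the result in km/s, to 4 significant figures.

Semi-major axis a = (r_p + r_a)/2 = 2.8355×10⁸ km = 2.836×10¹¹ m.
Vis-viva: v² = μ(2/r − 1/a) = 1.327×10²⁰ × (1.867×10⁻¹¹ − 3.527×10⁻¹²) = 2.010×10⁹ m²/s².
v = 44830 m/s = 44.83 km/s.

v ≈ 44.83 km/s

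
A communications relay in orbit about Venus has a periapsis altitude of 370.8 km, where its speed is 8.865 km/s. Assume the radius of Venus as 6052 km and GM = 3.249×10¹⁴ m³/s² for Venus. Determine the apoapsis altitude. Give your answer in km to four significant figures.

r_p = 6052 + 370.8 = 6422.8 km = 6.423×10⁶ m.
Specific energy ε = v²/2 − μ/r = -1.129×10⁷ J/kg, so a = −μ/(2ε) = 1.439×10⁷ m.
The apsides satisfy r_p + r_a = 2a, so the apoapsis radius is 2a − r_p = 2.235×10⁷ m = 22352 km.
Apoapsis altitude = 22352 − 6052 = 16300 km.

apoapsis altitude ≈ 16300 km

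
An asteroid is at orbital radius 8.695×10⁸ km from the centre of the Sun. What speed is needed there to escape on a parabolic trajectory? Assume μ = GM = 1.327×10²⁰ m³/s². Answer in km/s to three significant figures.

r = 8.695×10⁸ km = 8.695×10¹¹ m.
Escape speed v_esc = √(2μ/r) = √(2 × 1.327×10²⁰ / 8.695×10¹¹) = √(3.052×10⁸) = 17470 m/s.
= 17.47 km/s.

v_esc ≈ 17.5 km/s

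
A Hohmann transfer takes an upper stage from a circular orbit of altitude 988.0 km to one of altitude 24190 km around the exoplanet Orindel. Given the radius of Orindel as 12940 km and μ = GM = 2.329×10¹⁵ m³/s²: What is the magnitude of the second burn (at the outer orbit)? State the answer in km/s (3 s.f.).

r₁ = 12940 + 988.0 = 13928 km = 1.3928×10⁷ m.
r₂ = 12940 + 24190 = 37130 km = 3.7130×10⁷ m.
Transfer ellipse a_t = (r₁ + r₂)/2 = 2.553×10⁷ m.
At r₁: circular v_c1 = √(μ/r₁) = 12930 m/s; transfer-periapsis v_p = √[μ(2/r₁ − 1/a_t)] = 15600 m/s.
At r₂: circular v_c2 = √(μ/r₂) = 7920 m/s; transfer-apoapsis v_a = √[μ(2/r₂ − 1/a_t)] = 5850 m/s.
Δv₂ = v_c2 − v_a = 2070 m/s.
= 2.070 km/s.

Δv ≈ 2.07 km/s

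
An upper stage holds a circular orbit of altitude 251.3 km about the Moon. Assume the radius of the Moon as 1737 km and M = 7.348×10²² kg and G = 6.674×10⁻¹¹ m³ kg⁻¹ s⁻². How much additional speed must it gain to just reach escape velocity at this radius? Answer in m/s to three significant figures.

μ = GM = 6.674×10⁻¹¹ × 7.348×10²² = 4.904×10¹² m³/s².
r = 1737 + 251.3 = 1988.3 km = 1.9883×10⁶ m.
Circular speed v_c = √(μ/r) = 1570 m/s.
Escape speed v_esc = √(2μ/r) = √2 × v_c = 2221 m/s.
Δv = v_esc − v_c = 650.5 m/s.

Δv ≈ 651 m/s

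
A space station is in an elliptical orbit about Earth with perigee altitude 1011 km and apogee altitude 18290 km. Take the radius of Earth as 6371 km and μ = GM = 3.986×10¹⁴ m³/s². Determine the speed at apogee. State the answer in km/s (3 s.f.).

v ≈ 2.73 km/s

r_p = 6371 + 1011 = 7382.0 km = 7.3820×10⁶ m.
r_a = 6371 + 18290 = 24661 km = 2.4661×10⁷ m.
Semi-major axis a = (r_p + r_a)/2 = 16022 km = 1.602×10⁷ m.
Vis-viva: v² = μ(2/r − 1/a) = 3.986×10¹⁴ × (8.110×10⁻⁸ − 6.242×10⁻⁸) = 7.447×10⁶ m²/s².
v = 2729 m/s = 2.729 km/s.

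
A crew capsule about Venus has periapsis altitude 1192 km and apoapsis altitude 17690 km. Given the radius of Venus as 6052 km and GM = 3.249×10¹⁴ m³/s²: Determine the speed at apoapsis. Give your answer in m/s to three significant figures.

v ≈ 2530 m/s

r_p = 6052 + 1192 = 7244.0 km = 7.2440×10⁶ m.
r_a = 6052 + 17690 = 23742 km = 2.3742×10⁷ m.
Semi-major axis a = (r_p + r_a)/2 = 15493 km = 1.549×10⁷ m.
Vis-viva: v² = μ(2/r − 1/a) = 3.249×10¹⁴ × (8.424×10⁻⁸ − 6.455×10⁻⁸) = 6.398×10⁶ m²/s².
v = 2530 m/s.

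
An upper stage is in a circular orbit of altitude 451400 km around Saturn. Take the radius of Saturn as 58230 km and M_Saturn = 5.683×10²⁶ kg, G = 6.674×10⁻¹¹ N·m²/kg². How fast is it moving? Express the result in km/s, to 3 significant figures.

v ≈ 8.63 km/s

μ = GM = 6.674×10⁻¹¹ × 5.683×10²⁶ = 3.793×10¹⁶ m³/s².
r = 58230 + 451400 = 509630 km = 5.0963×10⁸ m.
For a circular orbit v = √(μ/r) = √(3.793×10¹⁶ / 5.096×10⁸) = √(7.442×10⁷) = 8627 m/s.
That is 8.627 km/s.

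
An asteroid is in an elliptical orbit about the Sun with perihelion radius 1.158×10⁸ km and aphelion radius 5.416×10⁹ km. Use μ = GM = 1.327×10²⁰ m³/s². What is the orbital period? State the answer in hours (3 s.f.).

T ≈ 697000 hours

Semi-major axis a = (r_p + r_a)/2 = (1.1580×10⁸ + 5.4160×10⁹)/2 = 2.7659×10⁹ km = 2.766×10¹² m.
By Kepler's third law T = 2π√(a³/μ) = 2π × 3.993×10⁸ = 2.509×10⁹ s.
= 6.969×10⁵ hours.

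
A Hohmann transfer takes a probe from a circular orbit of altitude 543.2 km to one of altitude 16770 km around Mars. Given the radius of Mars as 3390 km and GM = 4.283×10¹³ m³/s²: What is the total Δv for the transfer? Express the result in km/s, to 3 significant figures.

r₁ = 3390 + 543.2 = 3933.2 km = 3.9332×10⁶ m.
r₂ = 3390 + 16770 = 20160 km = 2.0160×10⁷ m.
Transfer ellipse a_t = (r₁ + r₂)/2 = 1.205×10⁷ m.
At r₁: circular v_c1 = √(μ/r₁) = 3300 m/s; transfer-periapsis v_p = √[μ(2/r₁ − 1/a_t)] = 4269 m/s.
Δv₁ = v_p − v_c1 = 969.0 m/s.
At r₂: circular v_c2 = √(μ/r₂) = 1458 m/s; transfer-apoapsis v_a = √[μ(2/r₂ − 1/a_t)] = 832.9 m/s.
Δv₂ = v_c2 − v_a = 624.7 m/s.
Total Δv = Δv₁ + Δv₂ = 1594 m/s = 1.594 km/s.

Δv_total ≈ 1.59 km/s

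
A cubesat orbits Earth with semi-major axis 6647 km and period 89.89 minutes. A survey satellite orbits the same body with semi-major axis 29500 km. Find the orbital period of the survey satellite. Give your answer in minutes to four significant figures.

T₂ ≈ 840.4 minutes

Kepler's third law: T² ∝ a³, so T₂ = T₁ (a₂/a₁)^(3/2).
a₂/a₁ = 4.438, (a₂/a₁)^(3/2) = 9.350.
T₂ = 89.89 × 9.350 = 840.4 minutes.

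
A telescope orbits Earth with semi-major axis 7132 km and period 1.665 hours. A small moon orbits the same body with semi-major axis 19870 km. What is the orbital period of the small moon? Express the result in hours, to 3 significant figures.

Kepler's third law: T² ∝ a³, so T₂ = T₁ (a₂/a₁)^(3/2).
a₂/a₁ = 2.786, (a₂/a₁)^(3/2) = 4.650.
T₂ = 1.665 × 4.650 = 7.743 hours.

T₂ ≈ 7.74 hours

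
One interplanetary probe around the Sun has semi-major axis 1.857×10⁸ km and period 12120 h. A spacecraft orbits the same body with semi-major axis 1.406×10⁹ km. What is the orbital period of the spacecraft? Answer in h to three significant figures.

Kepler's third law: T² ∝ a³, so T₂ = T₁ (a₂/a₁)^(3/2).
a₂/a₁ = 7.571, (a₂/a₁)^(3/2) = 20.83.
T₂ = 12120 × 20.83 = 2.525×10⁵ h.

T₂ ≈ 2.53×10⁵ h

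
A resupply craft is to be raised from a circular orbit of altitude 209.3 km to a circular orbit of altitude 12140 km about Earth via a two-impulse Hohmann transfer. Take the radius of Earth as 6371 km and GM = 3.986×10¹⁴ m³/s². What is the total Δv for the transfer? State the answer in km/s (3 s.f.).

r₁ = 6371 + 209.3 = 6580.3 km = 6.5803×10⁶ m.
r₂ = 6371 + 12140 = 18511 km = 1.8511×10⁷ m.
Transfer ellipse a_t = (r₁ + r₂)/2 = 1.255×10⁷ m.
At r₁: circular v_c1 = √(μ/r₁) = 7783 m/s; transfer-perigee v_p = √[μ(2/r₁ − 1/a_t)] = 9454 m/s.
Δv₁ = v_p − v_c1 = 1671 m/s.
At r₂: circular v_c2 = √(μ/r₂) = 4640 m/s; transfer-apogee v_a = √[μ(2/r₂ − 1/a_t)] = 3361 m/s.
Δv₂ = v_c2 − v_a = 1280 m/s.
Total Δv = Δv₁ + Δv₂ = 2951 m/s = 2.951 km/s.

Δv_total ≈ 2.95 km/s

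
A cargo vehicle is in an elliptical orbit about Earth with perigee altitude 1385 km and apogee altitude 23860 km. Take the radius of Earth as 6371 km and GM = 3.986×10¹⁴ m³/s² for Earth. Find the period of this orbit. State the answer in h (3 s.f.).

r_p = 6371 + 1385 = 7756.0 km = 7.7560×10⁶ m.
r_a = 6371 + 23860 = 30231 km = 3.0231×10⁷ m.
Semi-major axis a = (r_p + r_a)/2 = (7756.0 + 30231)/2 = 18994 km = 1.899×10⁷ m.
By Kepler's third law T = 2π√(a³/μ) = 2π × 4.146×10³ = 2.605×10⁴ s.
= 7.236 h.

T ≈ 7.24 h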